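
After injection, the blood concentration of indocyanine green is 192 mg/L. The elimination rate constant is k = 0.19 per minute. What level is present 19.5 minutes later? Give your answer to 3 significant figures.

4.72 mg/L

t½ = ln 2 / k = 0.69315 / 0.19 ≈ 3.6481 minutes.
Number of half-lives: n = 19.5/3.6481 ≈ 5.3452.
Remaining = 192 × (1/2)^5.3452 = 192 × 0.0246 ≈ 4.7232 mg/L.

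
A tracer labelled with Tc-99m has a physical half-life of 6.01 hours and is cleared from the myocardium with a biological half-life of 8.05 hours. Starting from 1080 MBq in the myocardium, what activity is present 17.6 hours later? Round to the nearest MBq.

1/t_eff = 1/t_phys + 1/t_biol = 1/6.01 + 1/8.05 = 0.29061 per hour.
t_eff = 6.01 × 8.05 / (6.01 + 8.05) ≈ 3.441 hours.
Remaining = 1080 × (1/2)^(17.6/3.441) = 1080 × (1/2)^5.1148 ≈ 31.169 MBq.

31 MBq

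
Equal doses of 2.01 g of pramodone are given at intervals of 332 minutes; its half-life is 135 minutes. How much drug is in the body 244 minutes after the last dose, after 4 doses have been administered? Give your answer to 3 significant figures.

0.701 g

The 4 doses were given 1240, 908, 576, 244 minutes ago.
Total = 2.01·(1/2)^(1240/135) + 2.01·(1/2)^(908/135) + 2.01·(1/2)^(576/135) + 2.01·(1/2)^(244/135)
      = 0.0034529 + 0.018988 + 0.10442 + 0.57426 ≈ 0.70113 g.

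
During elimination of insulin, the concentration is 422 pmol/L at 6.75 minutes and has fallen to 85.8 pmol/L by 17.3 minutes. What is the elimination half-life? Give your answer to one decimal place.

4.6 minutes

Over Δt = 17.3 − 6.75 = 10.55 minutes, the level fell by a factor of 422/85.8 ≈ 4.9184.
n = log₂(4.9184) ≈ 2.2982 half-lives, so t½ = 10.55/2.2982 ≈ 4.5906 minutes.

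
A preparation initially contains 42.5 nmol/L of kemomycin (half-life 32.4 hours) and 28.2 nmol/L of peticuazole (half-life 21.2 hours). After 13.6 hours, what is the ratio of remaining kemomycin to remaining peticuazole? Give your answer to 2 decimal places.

1.76

kemomycin: 42.5 × (1/2)^(13.6/32.4) = 42.5 × (1/2)^0.41975 ≈ 31.771 nmol/L.
peticuazole: 28.2 × (1/2)^(13.6/21.2) = 28.2 × (1/2)^0.64151 ≈ 18.077 nmol/L.
Ratio ≈ 31.771 / 18.077 ≈ 1.7575.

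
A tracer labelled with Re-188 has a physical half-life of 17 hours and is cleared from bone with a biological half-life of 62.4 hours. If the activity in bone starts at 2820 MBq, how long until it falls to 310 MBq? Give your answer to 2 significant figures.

43 hours

1/t_eff = 1/t_phys + 1/t_biol = 1/17 + 1/62.4 = 0.074849 per hour.
t_eff = 17 × 62.4 / (17 + 62.4) ≈ 13.36 hours.
n = log₂(2820/310) ≈ 3.1854; t = 3.1854 × 13.36 ≈ 42.557 hours.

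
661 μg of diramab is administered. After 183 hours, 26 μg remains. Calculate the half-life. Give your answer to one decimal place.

A/A₀ = 26/661 ≈ 0.039334.
n = log₂(25.423) ≈ 4.6681 half-lives elapsed in 183 hours.
t½ = 183/4.6681 ≈ 39.203 hours.

39.2 hours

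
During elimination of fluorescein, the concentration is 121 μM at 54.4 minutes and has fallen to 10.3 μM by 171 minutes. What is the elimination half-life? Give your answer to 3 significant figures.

32.8 minutes

Over Δt = 171 − 54.4 = 116.6 minutes, the level fell by a factor of 121/10.3 ≈ 11.748.
n = log₂(11.748) ≈ 3.5543 half-lives, so t½ = 116.6/3.5543 ≈ 32.805 minutes.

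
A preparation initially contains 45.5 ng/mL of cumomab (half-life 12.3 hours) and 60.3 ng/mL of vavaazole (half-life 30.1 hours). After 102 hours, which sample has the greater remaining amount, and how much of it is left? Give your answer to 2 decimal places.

vavaazole, 5.76 ng/mL

cumomab: 45.5 × (1/2)^8.2927 ≈ 0.1451 ng/mL.
vavaazole: 60.3 × (1/2)^3.3887 ≈ 5.7573 ng/mL.
Vavaazole has more remaining, at ≈ 5.7573 ng/mL.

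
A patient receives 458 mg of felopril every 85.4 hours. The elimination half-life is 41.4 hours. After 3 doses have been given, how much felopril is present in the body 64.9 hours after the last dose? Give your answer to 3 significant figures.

The 3 doses were given 235.7, 150.3, 64.9 hours ago.
Total = 458·(1/2)^(235.7/41.4) + 458·(1/2)^(150.3/41.4) + 458·(1/2)^(64.9/41.4)
      = 8.8518 + 36.982 + 154.51 ≈ 200.35 mg.

200 mg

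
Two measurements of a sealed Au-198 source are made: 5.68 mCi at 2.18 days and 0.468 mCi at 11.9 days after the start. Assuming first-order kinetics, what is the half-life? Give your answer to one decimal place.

Over Δt = 11.9 − 2.18 = 9.72 days, the level fell by a factor of 5.68/0.468 ≈ 12.137.
n = log₂(12.137) ≈ 3.6013 half-lives, so t½ = 9.72/3.6013 ≈ 2.699 days.

2.7 days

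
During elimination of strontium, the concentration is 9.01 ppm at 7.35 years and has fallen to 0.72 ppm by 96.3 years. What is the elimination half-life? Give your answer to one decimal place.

24.4 years

Over Δt = 96.3 − 7.35 = 88.95 years, the level fell by a factor of 9.01/0.72 ≈ 12.514.
n = log₂(12.514) ≈ 3.6455 half-lives, so t½ = 88.95/3.6455 ≈ 24.4 years.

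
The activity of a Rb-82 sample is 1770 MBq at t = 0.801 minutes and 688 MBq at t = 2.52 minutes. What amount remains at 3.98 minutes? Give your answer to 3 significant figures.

308 MBq

Over Δt = 2.52 − 0.801 = 1.719 minutes, the level fell by a factor of 1770/688 ≈ 2.5727.
n = log₂(2.5727) ≈ 1.3633 half-lives, so t½ = 1.719/1.3633 ≈ 1.2609 minutes.
From t = 2.52 to t = 3.98: 688 × (1/2)^((3.98−2.52)/1.2609) ≈ 308.34 MBq.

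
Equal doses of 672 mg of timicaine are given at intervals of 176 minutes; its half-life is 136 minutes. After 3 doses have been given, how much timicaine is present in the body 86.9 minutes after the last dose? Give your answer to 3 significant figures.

679 mg

The 3 doses were given 438.9, 262.9, 86.9 minutes ago.
Total = 672·(1/2)^(438.9/136) + 672·(1/2)^(262.9/136) + 672·(1/2)^(86.9/136)
      = 71.76 + 175.98 + 431.54 ≈ 679.27 mg.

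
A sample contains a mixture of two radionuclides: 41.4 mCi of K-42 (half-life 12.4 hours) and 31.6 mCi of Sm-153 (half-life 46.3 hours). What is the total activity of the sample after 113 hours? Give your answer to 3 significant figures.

5.90 mCi

K-42: 41.4 × (1/2)^(113/12.4) = 41.4 × (1/2)^9.1129 ≈ 0.074773 mCi.
Sm-153: 31.6 × (1/2)^(113/46.3) = 31.6 × (1/2)^2.4406 ≈ 5.8209 mCi.
Total = 0.074773 + 5.8209 ≈ 5.8957 mCi.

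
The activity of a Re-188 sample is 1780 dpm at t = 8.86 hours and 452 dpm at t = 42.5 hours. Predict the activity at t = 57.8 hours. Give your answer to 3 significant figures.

Over Δt = 42.5 − 8.86 = 33.64 hours, the level fell by a factor of 1780/452 ≈ 3.9381.
n = log₂(3.9381) ≈ 1.9775 half-lives, so t½ = 33.64/1.9775 ≈ 17.012 hours.
From t = 42.5 to t = 57.8: 452 × (1/2)^((57.8−42.5)/17.012) ≈ 242.32 dpm.

242 dpm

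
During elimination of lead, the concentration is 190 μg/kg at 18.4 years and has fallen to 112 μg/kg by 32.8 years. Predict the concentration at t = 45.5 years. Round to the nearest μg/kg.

Over Δt = 32.8 − 18.4 = 14.4 years, the level fell by a factor of 190/112 ≈ 1.6964.
n = log₂(1.6964) ≈ 0.7625 half-lives, so t½ = 14.4/0.7625 ≈ 18.885 years.
From t = 32.8 to t = 45.5: 112 × (1/2)^((45.5−32.8)/18.885) ≈ 70.272 μg/kg.

70 μg/kg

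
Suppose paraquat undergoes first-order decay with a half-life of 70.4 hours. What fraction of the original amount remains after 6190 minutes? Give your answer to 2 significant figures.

6190 minutes = 103.167 hours.
n = 103.167/70.4 ≈ 1.4654 half-lives.
Fraction remaining = (1/2)^1.4654 ≈ 0.36213.

0.36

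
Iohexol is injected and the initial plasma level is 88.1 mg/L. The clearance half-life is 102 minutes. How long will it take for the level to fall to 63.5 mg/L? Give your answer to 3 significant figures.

Fraction remaining = 63.5/88.1 ≈ 0.72077.
n = log₂(88.1/63.5) = ln(1.3874)/ln 2 ≈ 0.47239 half-lives.
t = n × t½ = 0.47239 × 102 ≈ 48.183 minutes.

48.2 minutes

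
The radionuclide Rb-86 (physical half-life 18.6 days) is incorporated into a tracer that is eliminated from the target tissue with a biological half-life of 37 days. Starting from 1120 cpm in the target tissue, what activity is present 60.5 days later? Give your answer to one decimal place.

37.8 cpm

1/t_eff = 1/t_phys + 1/t_biol = 1/18.6 + 1/37 = 0.08079 per day.
t_eff = 18.6 × 37 / (18.6 + 37) ≈ 12.378 days.
Remaining = 1120 × (1/2)^(60.5/12.378) = 1120 × (1/2)^4.8878 ≈ 37.83 cpm.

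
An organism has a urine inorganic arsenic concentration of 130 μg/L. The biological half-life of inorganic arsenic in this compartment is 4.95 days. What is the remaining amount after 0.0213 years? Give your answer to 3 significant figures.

Convert the elapsed time: 0.0213 years = 7.7745 days.
Number of half-lives: n = 7.7745/4.95 ≈ 1.5706.
Remaining = 130 × (1/2)^1.5706 = 130 × 0.33667 ≈ 43.767 μg/L.

43.8 μg/L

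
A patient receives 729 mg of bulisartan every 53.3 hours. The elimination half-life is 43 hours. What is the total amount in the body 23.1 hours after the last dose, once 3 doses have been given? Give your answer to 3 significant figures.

805 mg

The 3 doses were given 129.7, 76.4, 23.1 hours ago.
Total = 729·(1/2)^(129.7/43) + 729·(1/2)^(76.4/43) + 729·(1/2)^(23.1/43)
      = 90.103 + 212.75 + 502.36 ≈ 805.21 mg.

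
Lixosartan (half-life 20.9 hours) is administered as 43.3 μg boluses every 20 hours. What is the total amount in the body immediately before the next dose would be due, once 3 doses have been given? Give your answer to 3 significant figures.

39.7 μg

The 3 doses were given 60, 40, 20 hours ago.
Total = 43.3·(1/2)^(60/20.9) + 43.3·(1/2)^(40/20.9) + 43.3·(1/2)^(20/20.9)
      = 5.9195 + 11.491 + 22.306 ≈ 39.716 μg.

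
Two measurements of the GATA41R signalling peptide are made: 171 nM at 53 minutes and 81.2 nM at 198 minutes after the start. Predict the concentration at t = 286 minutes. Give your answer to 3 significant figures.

Over Δt = 198 − 53 = 145 minutes, the level fell by a factor of 171/81.2 ≈ 2.1059.
n = log₂(2.1059) ≈ 1.0744 half-lives, so t½ = 145/1.0744 ≈ 134.95 minutes.
From t = 198 to t = 286: 81.2 × (1/2)^((286−198)/134.95) ≈ 51.673 nM.

51.7 nM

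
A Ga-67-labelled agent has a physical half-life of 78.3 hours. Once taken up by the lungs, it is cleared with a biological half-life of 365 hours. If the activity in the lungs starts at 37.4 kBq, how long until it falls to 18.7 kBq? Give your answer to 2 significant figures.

1/t_eff = 1/t_phys + 1/t_biol = 1/78.3 + 1/365 = 0.015511 per hour.
t_eff = 78.3 × 365 / (78.3 + 365) ≈ 64.47 hours.
n = log₂(37.4/18.7) ≈ 1; t = 1 × 64.47 ≈ 64.47 hours.

64 hours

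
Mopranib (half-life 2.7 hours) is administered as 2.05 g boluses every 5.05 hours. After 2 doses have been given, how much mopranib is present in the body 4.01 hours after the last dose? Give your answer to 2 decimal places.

0.93 g

The 2 doses were given 9.06, 4.01 hours ago.
Total = 2.05·(1/2)^(9.06/2.7) + 2.05·(1/2)^(4.01/2.7)
      = 0.20028 + 0.73227 ≈ 0.93254 g.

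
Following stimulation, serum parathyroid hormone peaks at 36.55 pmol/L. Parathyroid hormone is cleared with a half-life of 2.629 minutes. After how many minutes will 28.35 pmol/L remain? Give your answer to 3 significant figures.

0.964 minutes

Fraction remaining = 28.35/36.55 ≈ 0.77565.
n = log₂(36.55/28.35) = ln(1.2892)/ln 2 ≈ 0.36652 half-lives.
t = n × t½ = 0.36652 × 2.629 ≈ 0.96359 minutes.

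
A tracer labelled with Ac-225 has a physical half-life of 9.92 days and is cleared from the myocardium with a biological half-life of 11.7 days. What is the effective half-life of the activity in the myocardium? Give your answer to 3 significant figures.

1/t_eff = 1/t_phys + 1/t_biol = 1/9.92 + 1/11.7 = 0.18628 per day.
t_eff = 9.92 × 11.7 / (9.92 + 11.7) ≈ 5.3684 days.

5.37 days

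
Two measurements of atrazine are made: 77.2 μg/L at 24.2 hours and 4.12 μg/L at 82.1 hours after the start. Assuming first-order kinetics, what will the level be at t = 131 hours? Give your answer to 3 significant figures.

0.347 μg/L

Over Δt = 82.1 − 24.2 = 57.9 hours, the level fell by a factor of 77.2/4.12 ≈ 18.738.
n = log₂(18.738) ≈ 4.2279 half-lives, so t½ = 57.9/4.2279 ≈ 13.695 hours.
From t = 82.1 to t = 131: 4.12 × (1/2)^((131−82.1)/13.695) ≈ 0.34674 μg/L.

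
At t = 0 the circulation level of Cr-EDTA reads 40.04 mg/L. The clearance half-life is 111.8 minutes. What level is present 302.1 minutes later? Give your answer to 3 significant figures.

6.15 mg/L

Number of half-lives: n = 302.1/111.8 ≈ 2.7021.
Remaining = 40.04 × (1/2)^2.7021 = 40.04 × 0.15366 ≈ 6.1527 mg/L.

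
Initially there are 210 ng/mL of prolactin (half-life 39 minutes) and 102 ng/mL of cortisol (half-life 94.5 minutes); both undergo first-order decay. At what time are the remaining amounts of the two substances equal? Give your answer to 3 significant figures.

69.2 minutes

Set 210·(1/2)^(t/39) = 102·(1/2)^(t/94.5).
Taking log₂: log₂(210/102) = t·(1/39 − 1/94.5).
log₂(2.0588) = 1.0418; 1/39 − 1/94.5 = 0.015059.
t = 1.0418 / 0.015059 ≈ 69.182 minutes.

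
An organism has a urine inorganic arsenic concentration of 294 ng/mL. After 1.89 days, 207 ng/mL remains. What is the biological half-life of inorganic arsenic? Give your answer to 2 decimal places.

A/A₀ = 207/294 ≈ 0.70408.
n = log₂(1.4203) ≈ 0.50619 half-lives elapsed in 1.89 days.
t½ = 1.89/0.50619 ≈ 3.7338 days.

3.73 days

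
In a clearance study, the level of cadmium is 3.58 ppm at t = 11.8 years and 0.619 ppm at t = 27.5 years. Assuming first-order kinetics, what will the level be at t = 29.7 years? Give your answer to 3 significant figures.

Over Δt = 27.5 − 11.8 = 15.7 years, the level fell by a factor of 3.58/0.619 ≈ 5.7835.
n = log₂(5.7835) ≈ 2.5319 half-lives, so t½ = 15.7/2.5319 ≈ 6.2008 years.
From t = 27.5 to t = 29.7: 0.619 × (1/2)^((29.7−27.5)/6.2008) ≈ 0.48405 ppm.

0.484 ppm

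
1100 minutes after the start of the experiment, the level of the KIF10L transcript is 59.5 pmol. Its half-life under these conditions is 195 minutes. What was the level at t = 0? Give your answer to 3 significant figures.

Number of half-lives elapsed: n = 1100/195 ≈ 5.641.
A₀ = A × 2^n = 59.5 × 2^5.641 = 59.5 × 49.902 ≈ 2969.2 pmol.

2970 pmol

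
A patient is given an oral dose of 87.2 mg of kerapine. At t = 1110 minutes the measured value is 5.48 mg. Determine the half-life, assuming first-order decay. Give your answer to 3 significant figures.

A/A₀ = 5.48/87.2 ≈ 0.062844.
n = log₂(15.912) ≈ 3.9921 half-lives elapsed in 1110 minutes.
t½ = 1110/3.9921 ≈ 278.05 minutes.

278 minutes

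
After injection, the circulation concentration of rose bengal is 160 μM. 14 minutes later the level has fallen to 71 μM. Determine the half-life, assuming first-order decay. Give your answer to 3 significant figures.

11.9 minutes

A/A₀ = 71/160 ≈ 0.44375.
n = log₂(2.2535) ≈ 1.1722 half-lives elapsed in 14 minutes.
t½ = 14/1.1722 ≈ 11.944 minutes.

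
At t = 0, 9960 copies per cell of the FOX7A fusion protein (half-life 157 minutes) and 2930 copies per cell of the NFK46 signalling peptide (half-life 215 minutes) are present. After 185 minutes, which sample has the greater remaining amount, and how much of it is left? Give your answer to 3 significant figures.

FOX7A fusion protein: 9960 × (1/2)^1.1783 ≈ 4400.9 copies per cell.
NFK46 signalling peptide: 2930 × (1/2)^0.86047 ≈ 1613.8 copies per cell.
FOX7A fusion protein has more remaining, at ≈ 4400.9 copies per cell.

FOX7A fusion protein, 4400 copies per cell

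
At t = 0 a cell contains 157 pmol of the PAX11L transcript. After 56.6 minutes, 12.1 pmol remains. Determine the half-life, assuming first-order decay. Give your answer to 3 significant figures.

15.3 minutes

A/A₀ = 12.1/157 ≈ 0.07707.
n = log₂(12.975) ≈ 3.6977 half-lives elapsed in 56.6 minutes.
t½ = 56.6/3.6977 ≈ 15.307 minutes.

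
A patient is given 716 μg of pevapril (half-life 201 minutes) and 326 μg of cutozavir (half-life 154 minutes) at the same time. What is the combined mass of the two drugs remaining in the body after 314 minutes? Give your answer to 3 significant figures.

pevapril: 716 × (1/2)^(314/201) = 716 × (1/2)^1.5622 ≈ 242.46 μg.
cutozavir: 326 × (1/2)^(314/154) = 326 × (1/2)^2.039 ≈ 79.328 μg.
Total = 242.46 + 79.328 ≈ 321.79 μg.

322 μg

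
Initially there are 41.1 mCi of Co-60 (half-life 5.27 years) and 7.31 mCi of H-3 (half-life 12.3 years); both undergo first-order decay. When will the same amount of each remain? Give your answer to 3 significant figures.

23.0 years

Set 41.1·(1/2)^(t/5.27) = 7.31·(1/2)^(t/12.3).
Taking log₂: log₂(41.1/7.31) = t·(1/5.27 − 1/12.3).
log₂(5.6224) = 2.4912; 1/5.27 − 1/12.3 = 0.10845.
t = 2.4912 / 0.10845 ≈ 22.97 years.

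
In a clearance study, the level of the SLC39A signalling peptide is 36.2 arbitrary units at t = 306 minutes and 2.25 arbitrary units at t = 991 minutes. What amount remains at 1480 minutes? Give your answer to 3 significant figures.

0.310 arbitrary units

Over Δt = 991 − 306 = 685 minutes, the level fell by a factor of 36.2/2.25 ≈ 16.089.
n = log₂(16.089) ≈ 4.008 half-lives, so t½ = 685/4.008 ≈ 170.91 minutes.
From t = 991 to t = 1480: 2.25 × (1/2)^((1480−991)/170.91) ≈ 0.30966 arbitrary units.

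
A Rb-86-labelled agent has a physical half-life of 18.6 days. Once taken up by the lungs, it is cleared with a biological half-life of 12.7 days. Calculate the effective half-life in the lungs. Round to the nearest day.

8 days

1/t_eff = 1/t_phys + 1/t_biol = 1/18.6 + 1/12.7 = 0.1325 per day.
t_eff = 18.6 × 12.7 / (18.6 + 12.7) ≈ 7.547 days.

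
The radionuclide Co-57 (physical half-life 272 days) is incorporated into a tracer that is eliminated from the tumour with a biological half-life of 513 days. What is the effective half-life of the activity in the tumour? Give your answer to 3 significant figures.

1/t_eff = 1/t_phys + 1/t_biol = 1/272 + 1/513 = 0.0056258 per day.
t_eff = 272 × 513 / (272 + 513) ≈ 177.75 days.

178 days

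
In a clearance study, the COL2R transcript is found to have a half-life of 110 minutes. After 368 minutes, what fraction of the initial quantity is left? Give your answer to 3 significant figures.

0.0984

n = 368/110 ≈ 3.3455 half-lives.
Fraction remaining = (1/2)^3.3455 ≈ 0.098382.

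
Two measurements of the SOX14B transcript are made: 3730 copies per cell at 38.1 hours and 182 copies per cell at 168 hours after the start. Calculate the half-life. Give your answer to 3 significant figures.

Over Δt = 168 − 38.1 = 129.9 hours, the level fell by a factor of 3730/182 ≈ 20.495.
n = log₂(20.495) ≈ 4.3572 half-lives, so t½ = 129.9/4.3572 ≈ 29.813 hours.

29.8 hours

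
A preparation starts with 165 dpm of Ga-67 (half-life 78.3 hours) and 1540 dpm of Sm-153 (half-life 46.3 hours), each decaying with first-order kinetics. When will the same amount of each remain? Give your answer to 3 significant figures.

Set 165·(1/2)^(t/78.3) = 1540·(1/2)^(t/46.3).
Taking log₂: log₂(165/1540) = t·(1/78.3 − 1/46.3).
log₂(0.10714) = -3.2224; 1/78.3 − 1/46.3 = -0.0088269.
t = -3.2224 / -0.0088269 ≈ 365.07 hours.

365 hours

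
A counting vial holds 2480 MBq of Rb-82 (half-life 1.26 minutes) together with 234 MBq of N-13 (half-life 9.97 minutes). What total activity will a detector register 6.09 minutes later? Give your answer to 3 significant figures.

240 MBq

Rb-82: 2480 × (1/2)^(6.09/1.26) = 2480 × (1/2)^4.8333 ≈ 86.991 MBq.
N-13: 234 × (1/2)^(6.09/9.97) = 234 × (1/2)^0.61083 ≈ 153.23 MBq.
Total = 86.991 + 153.23 ≈ 240.22 MBq.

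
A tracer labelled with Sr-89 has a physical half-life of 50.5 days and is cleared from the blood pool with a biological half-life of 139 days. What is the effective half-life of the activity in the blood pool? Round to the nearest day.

37 days

1/t_eff = 1/t_phys + 1/t_biol = 1/50.5 + 1/139 = 0.026996 per day.
t_eff = 50.5 × 139 / (50.5 + 139) ≈ 37.042 days.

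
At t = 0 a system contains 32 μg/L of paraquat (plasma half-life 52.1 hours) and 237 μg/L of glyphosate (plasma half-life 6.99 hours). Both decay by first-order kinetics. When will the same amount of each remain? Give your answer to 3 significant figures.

23.3 hours

Set 32·(1/2)^(t/52.1) = 237·(1/2)^(t/6.99).
Taking log₂: log₂(32/237) = t·(1/52.1 − 1/6.99).
log₂(0.13502) = -2.8887; 1/52.1 − 1/6.99 = -0.12387.
t = -2.8887 / -0.12387 ≈ 23.321 hours.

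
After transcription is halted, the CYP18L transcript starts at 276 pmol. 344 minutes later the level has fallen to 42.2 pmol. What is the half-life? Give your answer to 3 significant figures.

127 minutes

A/A₀ = 42.2/276 ≈ 0.1529.
n = log₂(6.5403) ≈ 2.7094 half-lives elapsed in 344 minutes.
t½ = 344/2.7094 ≈ 126.97 minutes.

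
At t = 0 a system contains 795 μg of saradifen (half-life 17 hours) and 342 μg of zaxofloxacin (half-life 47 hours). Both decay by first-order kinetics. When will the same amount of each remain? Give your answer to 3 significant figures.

32.4 hours

Set 795·(1/2)^(t/17) = 342·(1/2)^(t/47).
Taking log₂: log₂(795/342) = t·(1/17 − 1/47).
log₂(2.3246) = 1.217; 1/17 − 1/47 = 0.037547.
t = 1.217 / 0.037547 ≈ 32.412 hours.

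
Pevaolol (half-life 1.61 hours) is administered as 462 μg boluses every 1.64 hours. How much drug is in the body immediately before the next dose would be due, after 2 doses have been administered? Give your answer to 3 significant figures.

341 μg

The 2 doses were given 3.28, 1.64 hours ago.
Total = 462·(1/2)^(3.28/1.61) + 462·(1/2)^(1.64/1.61)
      = 112.55 + 228.04 ≈ 340.59 μg.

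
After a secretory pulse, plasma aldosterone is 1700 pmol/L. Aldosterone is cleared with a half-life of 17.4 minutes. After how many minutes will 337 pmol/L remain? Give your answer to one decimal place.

Fraction remaining = 337/1700 ≈ 0.19824.
n = log₂(1700/337) = ln(5.0445)/ln 2 ≈ 2.3347 half-lives.
t = n × t½ = 2.3347 × 17.4 ≈ 40.624 minutes.

40.6 minutes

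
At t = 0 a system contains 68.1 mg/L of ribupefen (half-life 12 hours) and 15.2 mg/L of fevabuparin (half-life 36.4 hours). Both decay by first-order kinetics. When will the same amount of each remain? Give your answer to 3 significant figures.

Set 68.1·(1/2)^(t/12) = 15.2·(1/2)^(t/36.4).
Taking log₂: log₂(68.1/15.2) = t·(1/12 − 1/36.4).
log₂(4.4803) = 2.1636; 1/12 − 1/36.4 = 0.055861.
t = 2.1636 / 0.055861 ≈ 38.732 hours.

38.7 hours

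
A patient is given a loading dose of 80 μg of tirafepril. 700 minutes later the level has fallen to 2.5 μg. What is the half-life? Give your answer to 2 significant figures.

140 minutes

A/A₀ = 2.5/80 ≈ 0.03125.
n = log₂(32) ≈ 5 half-lives elapsed in 700 minutes.
t½ = 700/5 ≈ 140 minutes.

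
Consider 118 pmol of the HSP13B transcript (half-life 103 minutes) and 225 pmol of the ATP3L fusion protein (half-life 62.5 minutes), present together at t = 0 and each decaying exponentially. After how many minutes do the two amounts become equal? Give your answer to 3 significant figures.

Set 118·(1/2)^(t/103) = 225·(1/2)^(t/62.5).
Taking log₂: log₂(118/225) = t·(1/103 − 1/62.5).
log₂(0.52444) = -0.93114; 1/103 − 1/62.5 = -0.0062913.
t = -0.93114 / -0.0062913 ≈ 148 minutes.

148 minutes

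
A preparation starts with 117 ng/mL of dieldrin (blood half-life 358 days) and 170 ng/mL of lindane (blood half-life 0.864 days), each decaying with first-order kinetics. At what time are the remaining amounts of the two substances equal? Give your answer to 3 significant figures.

0.467 days

Set 117·(1/2)^(t/358) = 170·(1/2)^(t/0.864).
Taking log₂: log₂(117/170) = t·(1/358 − 1/0.864).
log₂(0.68824) = -0.53903; 1/358 − 1/0.864 = -1.1546.
t = -0.53903 / -1.1546 ≈ 0.46685 days.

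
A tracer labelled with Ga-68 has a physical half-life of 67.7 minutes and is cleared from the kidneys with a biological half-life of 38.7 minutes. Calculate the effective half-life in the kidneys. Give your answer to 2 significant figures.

25 minutes

1/t_eff = 1/t_phys + 1/t_biol = 1/67.7 + 1/38.7 = 0.040611 per minute.
t_eff = 67.7 × 38.7 / (67.7 + 38.7) ≈ 24.624 minutes.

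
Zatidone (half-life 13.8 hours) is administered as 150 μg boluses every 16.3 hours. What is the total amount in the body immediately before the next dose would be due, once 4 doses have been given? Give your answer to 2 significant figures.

The 4 doses were given 65.2, 48.9, 32.6, 16.3 hours ago.
Total = 150·(1/2)^(65.2/13.8) + 150·(1/2)^(48.9/13.8) + 150·(1/2)^(32.6/13.8) + 150·(1/2)^(16.3/13.8)
      = 5.6733 + 12.865 + 29.172 + 66.15 ≈ 113.86 μg.

110 μg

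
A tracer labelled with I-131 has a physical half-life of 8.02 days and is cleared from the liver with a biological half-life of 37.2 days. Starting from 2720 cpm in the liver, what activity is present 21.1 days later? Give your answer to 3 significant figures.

296 cpm

1/t_eff = 1/t_phys + 1/t_biol = 1/8.02 + 1/37.2 = 0.15157 per day.
t_eff = 8.02 × 37.2 / (8.02 + 37.2) ≈ 6.5976 days.
Remaining = 2720 × (1/2)^(21.1/6.5976) = 2720 × (1/2)^3.1981 ≈ 296.37 cpm.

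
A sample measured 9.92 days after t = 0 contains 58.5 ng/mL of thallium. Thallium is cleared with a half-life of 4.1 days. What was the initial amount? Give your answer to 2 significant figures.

Number of half-lives elapsed: n = 9.92/4.1 ≈ 2.4195.
A₀ = A × 2^n = 58.5 × 2^2.4195 = 58.5 × 5.3499 ≈ 312.97 ng/mL.

310 ng/mL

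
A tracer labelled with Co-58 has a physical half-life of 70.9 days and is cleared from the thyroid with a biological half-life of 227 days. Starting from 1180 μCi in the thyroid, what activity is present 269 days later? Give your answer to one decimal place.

1/t_eff = 1/t_phys + 1/t_biol = 1/70.9 + 1/227 = 0.01851 per day.
t_eff = 70.9 × 227 / (70.9 + 227) ≈ 54.026 days.
Remaining = 1180 × (1/2)^(269/54.026) = 1180 × (1/2)^4.9791 ≈ 37.413 μCi.

37.4 μCi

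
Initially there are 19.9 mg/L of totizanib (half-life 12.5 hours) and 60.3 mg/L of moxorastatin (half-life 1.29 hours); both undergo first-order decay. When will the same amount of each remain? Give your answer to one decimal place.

2.3 hours

Set 19.9·(1/2)^(t/12.5) = 60.3·(1/2)^(t/1.29).
Taking log₂: log₂(19.9/60.3) = t·(1/12.5 − 1/1.29).
log₂(0.33002) = -1.5994; 1/12.5 − 1/1.29 = -0.69519.
t = -1.5994 / -0.69519 ≈ 2.3006 hours.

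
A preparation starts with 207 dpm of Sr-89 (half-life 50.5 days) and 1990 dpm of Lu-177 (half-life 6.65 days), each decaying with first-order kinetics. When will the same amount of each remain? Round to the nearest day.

Set 207·(1/2)^(t/50.5) = 1990·(1/2)^(t/6.65).
Taking log₂: log₂(207/1990) = t·(1/50.5 − 1/6.65).
log₂(0.10402) = -3.2651; 1/50.5 − 1/6.65 = -0.13057.
t = -3.2651 / -0.13057 ≈ 25.005 days.

25 days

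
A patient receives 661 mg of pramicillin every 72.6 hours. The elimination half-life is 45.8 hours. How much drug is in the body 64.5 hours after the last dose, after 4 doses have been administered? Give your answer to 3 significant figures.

The 4 doses were given 282.3, 209.7, 137.1, 64.5 hours ago.
Total = 661·(1/2)^(282.3/45.8) + 661·(1/2)^(209.7/45.8) + 661·(1/2)^(137.1/45.8) + 661·(1/2)^(64.5/45.8)
      = 9.2199 + 27.663 + 83.001 + 249.04 ≈ 368.92 mg.

369 mg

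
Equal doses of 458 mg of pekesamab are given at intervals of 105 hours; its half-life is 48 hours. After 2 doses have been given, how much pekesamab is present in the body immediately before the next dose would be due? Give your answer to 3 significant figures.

123 mg

The 2 doses were given 210, 105 hours ago.
Total = 458·(1/2)^(210/48) + 458·(1/2)^(105/48)
      = 22.073 + 100.55 ≈ 122.62 mg.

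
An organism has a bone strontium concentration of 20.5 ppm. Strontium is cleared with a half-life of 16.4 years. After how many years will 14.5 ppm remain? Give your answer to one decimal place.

8.2 years

Fraction remaining = 14.5/20.5 ≈ 0.70732.
n = log₂(20.5/14.5) = ln(1.4138)/ln 2 ≈ 0.49957 half-lives.
t = n × t½ = 0.49957 × 16.4 ≈ 8.193 years.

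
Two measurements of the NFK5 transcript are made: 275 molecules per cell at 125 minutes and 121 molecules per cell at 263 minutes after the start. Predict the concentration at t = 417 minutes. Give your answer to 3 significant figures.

Over Δt = 263 − 125 = 138 minutes, the level fell by a factor of 275/121 ≈ 2.2727.
n = log₂(2.2727) ≈ 1.1844 half-lives, so t½ = 138/1.1844 ≈ 116.51 minutes.
From t = 263 to t = 417: 121 × (1/2)^((417−263)/116.51) ≈ 48.406 molecules per cell.

48.4 molecules per cell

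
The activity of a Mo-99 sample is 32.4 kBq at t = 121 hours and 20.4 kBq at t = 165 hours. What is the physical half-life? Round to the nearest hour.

Over Δt = 165 − 121 = 44 hours, the level fell by a factor of 32.4/20.4 ≈ 1.5882.
n = log₂(1.5882) ≈ 0.66742 half-lives, so t½ = 44/0.66742 ≈ 65.925 hours.

66 hours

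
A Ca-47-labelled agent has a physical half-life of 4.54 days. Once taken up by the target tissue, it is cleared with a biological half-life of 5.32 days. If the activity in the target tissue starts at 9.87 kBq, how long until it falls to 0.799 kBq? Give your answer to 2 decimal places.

1/t_eff = 1/t_phys + 1/t_biol = 1/4.54 + 1/5.32 = 0.40823 per day.
t_eff = 4.54 × 5.32 / (4.54 + 5.32) ≈ 2.4496 days.
n = log₂(9.87/0.799) ≈ 3.6268; t = 3.6268 × 2.4496 ≈ 8.8841 days.

8.88 days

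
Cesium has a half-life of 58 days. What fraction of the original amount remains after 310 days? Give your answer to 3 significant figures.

0.0246

n = 310/58 ≈ 5.3448 half-lives.
Fraction remaining = (1/2)^5.3448 ≈ 0.024606.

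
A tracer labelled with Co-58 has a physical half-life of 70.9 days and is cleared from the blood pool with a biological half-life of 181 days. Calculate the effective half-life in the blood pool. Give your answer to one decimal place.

50.9 days

1/t_eff = 1/t_phys + 1/t_biol = 1/70.9 + 1/181 = 0.019629 per day.
t_eff = 70.9 × 181 / (70.9 + 181) ≈ 50.944 days.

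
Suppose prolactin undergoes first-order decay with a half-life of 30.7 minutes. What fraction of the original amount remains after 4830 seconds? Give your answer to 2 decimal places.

0.16

4830 seconds = 80.5 minutes.
n = 80.5/30.7 ≈ 2.6221 half-lives.
Fraction remaining = (1/2)^2.6221 ≈ 0.16243.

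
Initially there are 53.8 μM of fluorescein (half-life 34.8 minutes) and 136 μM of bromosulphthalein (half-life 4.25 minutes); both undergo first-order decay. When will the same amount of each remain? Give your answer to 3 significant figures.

Set 53.8·(1/2)^(t/34.8) = 136·(1/2)^(t/4.25).
Taking log₂: log₂(53.8/136) = t·(1/34.8 − 1/4.25).
log₂(0.39559) = -1.3379; 1/34.8 − 1/4.25 = -0.20656.
t = -1.3379 / -0.20656 ≈ 6.4772 minutes.

6.48 minutes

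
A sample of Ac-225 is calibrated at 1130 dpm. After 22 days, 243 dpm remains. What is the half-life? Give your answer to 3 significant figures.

9.92 days

A/A₀ = 243/1130 ≈ 0.21504.
n = log₂(4.6502) ≈ 2.2173 half-lives elapsed in 22 days.
t½ = 22/2.2173 ≈ 9.922 days.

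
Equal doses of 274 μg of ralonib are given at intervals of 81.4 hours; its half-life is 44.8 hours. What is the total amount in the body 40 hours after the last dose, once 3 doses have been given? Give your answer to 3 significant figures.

201 μg

The 3 doses were given 202.8, 121.4, 40 hours ago.
Total = 274·(1/2)^(202.8/44.8) + 274·(1/2)^(121.4/44.8) + 274·(1/2)^(40/44.8)
      = 11.886 + 41.881 + 147.56 ≈ 201.33 μg.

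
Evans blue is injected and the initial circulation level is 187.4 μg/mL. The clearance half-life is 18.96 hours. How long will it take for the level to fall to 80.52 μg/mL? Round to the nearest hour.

Fraction remaining = 80.52/187.4 ≈ 0.42967.
n = log₂(187.4/80.52) = ln(2.3274)/ln 2 ≈ 1.2187 half-lives.
t = n × t½ = 1.2187 × 18.96 ≈ 23.107 hours.

23 hours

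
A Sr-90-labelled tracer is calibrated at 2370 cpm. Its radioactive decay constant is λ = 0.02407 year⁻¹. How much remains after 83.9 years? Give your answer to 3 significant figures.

t½ = ln 2 / λ = 0.69315 / 0.02407 ≈ 28.797 years.
Number of half-lives: n = 83.9/28.797 ≈ 2.9135.
Remaining = 2370 × (1/2)^2.9135 = 2370 × 0.13273 ≈ 314.56 cpm.

315 cpm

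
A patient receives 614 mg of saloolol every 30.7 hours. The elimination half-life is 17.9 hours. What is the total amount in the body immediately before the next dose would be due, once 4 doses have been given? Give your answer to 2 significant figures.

The 4 doses were given 122.8, 92.1, 61.4, 30.7 hours ago.
Total = 614·(1/2)^(122.8/17.9) + 614·(1/2)^(92.1/17.9) + 614·(1/2)^(61.4/17.9) + 614·(1/2)^(30.7/17.9)
      = 5.2845 + 17.35 + 56.962 + 187.02 ≈ 266.61 mg.

270 mg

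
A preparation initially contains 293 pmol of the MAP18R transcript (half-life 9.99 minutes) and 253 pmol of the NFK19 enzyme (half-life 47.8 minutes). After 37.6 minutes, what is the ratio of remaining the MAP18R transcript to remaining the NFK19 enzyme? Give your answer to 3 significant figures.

MAP18R transcript: 293 × (1/2)^(37.6/9.99) = 293 × (1/2)^3.7638 ≈ 21.571 pmol.
NFK19 enzyme: 253 × (1/2)^(37.6/47.8) = 253 × (1/2)^0.78661 ≈ 146.67 pmol.
Ratio ≈ 21.571 / 146.67 ≈ 0.14707.

0.147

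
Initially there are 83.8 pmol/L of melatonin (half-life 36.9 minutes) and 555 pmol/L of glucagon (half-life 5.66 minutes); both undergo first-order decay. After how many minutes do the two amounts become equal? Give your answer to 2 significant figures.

18 minutes

Set 83.8·(1/2)^(t/36.9) = 555·(1/2)^(t/5.66).
Taking log₂: log₂(83.8/555) = t·(1/36.9 − 1/5.66).
log₂(0.15099) = -2.7275; 1/36.9 − 1/5.66 = -0.14958.
t = -2.7275 / -0.14958 ≈ 18.234 minutes.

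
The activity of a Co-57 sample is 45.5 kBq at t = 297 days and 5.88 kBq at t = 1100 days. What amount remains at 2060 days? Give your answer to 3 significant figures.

Over Δt = 1100 − 297 = 803 days, the level fell by a factor of 45.5/5.88 ≈ 7.7381.
n = log₂(7.7381) ≈ 2.952 half-lives, so t½ = 803/2.952 ≈ 272.02 days.
From t = 1100 to t = 2060: 5.88 × (1/2)^((2060−1100)/272.02) ≈ 0.50933 kBq.

0.509 kBq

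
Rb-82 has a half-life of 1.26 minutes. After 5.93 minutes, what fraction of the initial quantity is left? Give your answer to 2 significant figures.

n = 5.93/1.26 ≈ 4.7063 half-lives.
Fraction remaining = (1/2)^4.7063 ≈ 0.038304.

0.038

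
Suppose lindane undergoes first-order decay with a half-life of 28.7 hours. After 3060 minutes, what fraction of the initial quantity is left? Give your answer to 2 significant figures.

0.29

3060 minutes = 51 hours.
n = 51/28.7 ≈ 1.777 half-lives.
Fraction remaining = (1/2)^1.777 ≈ 0.29179.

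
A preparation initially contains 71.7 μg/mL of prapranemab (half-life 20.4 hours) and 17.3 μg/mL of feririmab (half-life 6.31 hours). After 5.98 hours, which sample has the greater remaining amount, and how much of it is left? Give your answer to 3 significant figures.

prapranemab, 58.5 μg/mL

prapranemab: 71.7 × (1/2)^0.29314 ≈ 58.516 μg/mL.
feririmab: 17.3 × (1/2)^0.9477 ≈ 8.9693 μg/mL.
Prapranemab has more remaining, at ≈ 58.516 μg/mL.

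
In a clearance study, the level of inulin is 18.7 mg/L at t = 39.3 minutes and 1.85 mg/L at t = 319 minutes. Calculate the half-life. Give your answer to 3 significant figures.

83.8 minutes

Over Δt = 319 − 39.3 = 279.7 minutes, the level fell by a factor of 18.7/1.85 ≈ 10.108.
n = log₂(10.108) ≈ 3.3374 half-lives, so t½ = 279.7/3.3374 ≈ 83.807 minutes.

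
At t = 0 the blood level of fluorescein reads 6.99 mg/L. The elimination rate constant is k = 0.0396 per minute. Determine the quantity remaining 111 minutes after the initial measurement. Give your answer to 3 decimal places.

0.086 mg/L

t½ = ln 2 / k = 0.69315 / 0.0396 ≈ 17.504 minutes.
Number of half-lives: n = 111/17.504 ≈ 6.3415.
Remaining = 6.99 × (1/2)^6.3415 = 6.99 × 0.012331 ≈ 0.086197 mg/L.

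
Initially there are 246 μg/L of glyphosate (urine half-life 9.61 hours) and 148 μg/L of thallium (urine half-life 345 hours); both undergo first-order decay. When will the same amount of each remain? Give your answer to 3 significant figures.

7.25 hours

Set 246·(1/2)^(t/9.61) = 148·(1/2)^(t/345).
Taking log₂: log₂(246/148) = t·(1/9.61 − 1/345).
log₂(1.6622) = 0.73306; 1/9.61 − 1/345 = 0.10116.
t = 0.73306 / 0.10116 ≈ 7.2466 hours.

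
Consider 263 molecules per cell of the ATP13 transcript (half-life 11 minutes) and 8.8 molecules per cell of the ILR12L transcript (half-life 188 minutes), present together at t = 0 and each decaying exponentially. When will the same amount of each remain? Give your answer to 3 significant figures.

57.3 minutes

Set 263·(1/2)^(t/11) = 8.8·(1/2)^(t/188).
Taking log₂: log₂(263/8.8) = t·(1/11 − 1/188).
log₂(29.886) = 4.9014; 1/11 − 1/188 = 0.08559.
t = 4.9014 / 0.08559 ≈ 57.266 minutes.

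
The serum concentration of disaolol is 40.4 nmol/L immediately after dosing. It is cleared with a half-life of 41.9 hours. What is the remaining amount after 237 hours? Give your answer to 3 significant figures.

0.801 nmol/L

Number of half-lives: n = 237/41.9 ≈ 5.6563.
Remaining = 40.4 × (1/2)^5.6563 = 40.4 × 0.019828 ≈ 0.80105 nmol/L.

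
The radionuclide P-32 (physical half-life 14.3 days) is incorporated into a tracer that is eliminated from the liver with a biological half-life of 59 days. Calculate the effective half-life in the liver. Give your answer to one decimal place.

11.5 days

1/t_eff = 1/t_phys + 1/t_biol = 1/14.3 + 1/59 = 0.086879 per day.
t_eff = 14.3 × 59 / (14.3 + 59) ≈ 11.51 days.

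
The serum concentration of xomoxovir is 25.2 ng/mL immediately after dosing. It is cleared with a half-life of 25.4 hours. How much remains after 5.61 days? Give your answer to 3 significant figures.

Convert the elapsed time: 5.61 days = 134.64 hours.
Number of half-lives: n = 134.64/25.4 ≈ 5.3008.
Remaining = 25.2 × (1/2)^5.3008 = 25.2 × 0.025369 ≈ 0.6393 ng/mL.

0.639 ng/mL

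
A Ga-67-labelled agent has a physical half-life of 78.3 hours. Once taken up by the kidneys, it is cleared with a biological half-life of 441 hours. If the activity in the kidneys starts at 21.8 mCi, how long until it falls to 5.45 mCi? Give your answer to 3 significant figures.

1/t_eff = 1/t_phys + 1/t_biol = 1/78.3 + 1/441 = 0.015039 per hour.
t_eff = 78.3 × 441 / (78.3 + 441) ≈ 66.494 hours.
n = log₂(21.8/5.45) ≈ 2; t = 2 × 66.494 ≈ 132.99 hours.

133 hours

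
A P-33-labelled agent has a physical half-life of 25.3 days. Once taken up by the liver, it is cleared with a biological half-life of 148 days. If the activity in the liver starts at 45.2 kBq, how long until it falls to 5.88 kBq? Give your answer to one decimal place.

1/t_eff = 1/t_phys + 1/t_biol = 1/25.3 + 1/148 = 0.046282 per day.
t_eff = 25.3 × 148 / (25.3 + 148) ≈ 21.606 days.
n = log₂(45.2/5.88) ≈ 2.9424; t = 2.9424 × 21.606 ≈ 63.576 days.

63.6 days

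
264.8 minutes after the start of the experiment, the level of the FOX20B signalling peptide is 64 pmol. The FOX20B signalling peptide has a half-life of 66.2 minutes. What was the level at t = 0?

Number of half-lives elapsed: n = 264.8/66.2 ≈ 4.
A₀ = A × 2^n = 64 × 2^4 = 64 × 16 ≈ 1024 pmol.

1024 pmol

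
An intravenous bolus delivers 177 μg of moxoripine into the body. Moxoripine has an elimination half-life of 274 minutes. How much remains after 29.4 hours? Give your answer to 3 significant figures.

Convert the elapsed time: 29.4 hours = 1764 minutes.
Number of half-lives: n = 1764/274 ≈ 6.438.
Remaining = 177 × (1/2)^6.438 = 177 × 0.011534 ≈ 2.0415 μg.

2.04 μg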